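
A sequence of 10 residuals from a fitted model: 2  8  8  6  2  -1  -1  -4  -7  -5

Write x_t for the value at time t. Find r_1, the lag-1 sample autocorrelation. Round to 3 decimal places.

0.763

Mean x̄ = (2 + 8 + 8 + 6 + 2 − 1 − 1 − 4 − 7 − 5)/10 = 0.8000
Numerator Σ_{t=1}^{9}(x_t−x̄)(x_{t+1}−x̄) = 196.5600
Denominator Σ(x_t−x̄)² = 257.6000
r_1 = 196.5600 / 257.6000 = 0.763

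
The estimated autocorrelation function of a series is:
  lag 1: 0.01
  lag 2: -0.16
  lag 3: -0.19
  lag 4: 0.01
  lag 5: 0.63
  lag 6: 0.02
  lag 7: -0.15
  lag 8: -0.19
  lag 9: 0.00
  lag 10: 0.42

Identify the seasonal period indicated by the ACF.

The largest autocorrelation is r_5 = 0.63, with a weaker echo at lag 10 (0.42); the remaining lags stay at or below 0.02.
The dominant spike at lag 5 indicates a seasonal period of 5.

5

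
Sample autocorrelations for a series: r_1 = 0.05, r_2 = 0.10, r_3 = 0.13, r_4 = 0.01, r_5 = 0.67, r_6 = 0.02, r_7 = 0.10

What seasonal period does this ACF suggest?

The largest autocorrelation is r_5 = 0.67; the remaining lags stay at or below 0.13.
The dominant spike at lag 5 indicates a seasonal period of 5.

5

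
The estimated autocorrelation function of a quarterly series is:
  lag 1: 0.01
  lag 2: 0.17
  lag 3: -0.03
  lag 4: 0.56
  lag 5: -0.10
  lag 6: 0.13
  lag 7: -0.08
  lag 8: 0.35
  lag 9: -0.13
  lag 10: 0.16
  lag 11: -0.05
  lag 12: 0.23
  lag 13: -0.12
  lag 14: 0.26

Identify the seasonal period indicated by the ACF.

The largest autocorrelation is r_4 = 0.56, with a weaker echo at lag 8 (0.35); the remaining lags stay at or below 0.26.
The dominant spike at lag 4 indicates a seasonal period of 4.

4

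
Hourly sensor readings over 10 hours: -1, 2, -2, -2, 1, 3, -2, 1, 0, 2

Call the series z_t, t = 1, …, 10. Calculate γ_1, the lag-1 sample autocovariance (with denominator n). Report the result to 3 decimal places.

Mean z̄ = (-1 + 2 − 2 − 2 + 1 + 3 − 2 + 1 + 0 + 2)/10 = 0.2000
Σ_{t=1}^{9}(z_t−z̄)(z_{t+1}−z̄) = -9.2400
γ_1 = -9.2400 / 10 = -0.924

-0.924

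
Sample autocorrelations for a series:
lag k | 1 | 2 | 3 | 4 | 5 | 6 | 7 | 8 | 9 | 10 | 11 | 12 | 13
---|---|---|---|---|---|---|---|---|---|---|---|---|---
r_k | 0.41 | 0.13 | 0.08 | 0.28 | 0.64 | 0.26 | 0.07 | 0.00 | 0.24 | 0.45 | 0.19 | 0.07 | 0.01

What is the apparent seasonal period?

5

The largest autocorrelation is r_5 = 0.64, with a weaker echo at lag 10 (0.45); the remaining lags stay at or below 0.41. The elevated value at lag 1 (0.41), dropping to 0.13 at lag 2, reflects decaying short-term dependence rather than seasonality.
The dominant spike at lag 5 indicates a seasonal period of 5.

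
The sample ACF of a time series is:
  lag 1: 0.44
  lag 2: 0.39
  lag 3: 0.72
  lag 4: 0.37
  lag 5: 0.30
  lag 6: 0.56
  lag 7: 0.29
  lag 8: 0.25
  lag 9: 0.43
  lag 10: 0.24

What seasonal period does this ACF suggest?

The largest autocorrelation is r_3 = 0.72, with a weaker echo at lag 6 (0.56); the remaining lags stay at or below 0.44. The elevated value at lag 1 (0.44), dropping to 0.39 at lag 2, reflects decaying short-term dependence rather than seasonality.
The dominant spike at lag 3 indicates a seasonal period of 3.

3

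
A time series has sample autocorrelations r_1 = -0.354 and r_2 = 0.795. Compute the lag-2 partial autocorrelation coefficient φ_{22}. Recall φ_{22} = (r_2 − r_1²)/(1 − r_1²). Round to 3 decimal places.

0.766

φ_{22} = (r_2 − r_1²) / (1 − r_1²)
r_1² = (-0.354)² = 0.125316
Numerator = 0.795 − 0.1253 = 0.6697; denominator = 1 − 0.1253 = 0.8747
φ_{22} = 0.6697 / 0.8747 = 0.766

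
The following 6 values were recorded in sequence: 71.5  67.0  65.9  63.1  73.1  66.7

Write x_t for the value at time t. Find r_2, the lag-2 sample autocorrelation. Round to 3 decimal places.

-0.110

Mean x̄ = (71.5 + 67.0 + 65.9 + 63.1 + 73.1 + 66.7)/6 = 67.8833
Deviations from mean: 3.6167, -0.8833, -1.9833, -4.7833, 5.2167, -1.1833
Σ(x_t−x̄)(x_{t+2}−x̄) = (-7.1731) + (4.2253) + (-10.3464) + (5.6603) = -7.6339
Denominator Σ(x_t−x̄)² = 69.2883
r_2 = -7.6339 / 69.2883 = -0.110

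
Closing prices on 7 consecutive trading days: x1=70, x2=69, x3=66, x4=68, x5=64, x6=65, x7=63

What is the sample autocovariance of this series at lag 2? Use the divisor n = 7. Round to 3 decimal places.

Mean x̄ = (70 + 69 + 66 + 68 + 64 + 65 + 63)/7 = 66.4286
Deviations: 3.5714, 2.5714, -0.4286, 1.5714, -2.4286, -1.4286, -3.4286
Σ_{t=1}^{5}(x_t−x̄)(x_{t+2}−x̄) = 9.6327
γ_2 = 9.6327 / 7 = 1.376

1.376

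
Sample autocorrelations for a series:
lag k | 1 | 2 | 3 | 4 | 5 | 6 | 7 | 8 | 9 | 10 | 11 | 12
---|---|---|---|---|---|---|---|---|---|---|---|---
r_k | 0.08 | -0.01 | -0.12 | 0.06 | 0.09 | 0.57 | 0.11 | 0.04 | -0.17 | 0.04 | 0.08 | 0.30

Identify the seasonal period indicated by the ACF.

6

The largest autocorrelation is r_6 = 0.57, with a weaker echo at lag 12 (0.30); the remaining lags stay at or below 0.11.
The dominant spike at lag 6 indicates a seasonal period of 6.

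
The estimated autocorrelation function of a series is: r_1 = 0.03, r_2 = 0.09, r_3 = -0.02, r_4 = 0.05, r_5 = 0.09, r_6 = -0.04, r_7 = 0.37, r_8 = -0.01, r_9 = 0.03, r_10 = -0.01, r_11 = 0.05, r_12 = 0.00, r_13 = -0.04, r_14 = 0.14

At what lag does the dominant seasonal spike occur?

7

The largest autocorrelation is r_7 = 0.37; the remaining lags stay at or below 0.14.
The dominant spike at lag 7 indicates a seasonal period of 7.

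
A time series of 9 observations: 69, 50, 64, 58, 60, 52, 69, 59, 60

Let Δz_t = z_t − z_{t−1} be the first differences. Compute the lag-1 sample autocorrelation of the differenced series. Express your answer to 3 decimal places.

-0.658

First differences Δz: -19, 14, -6, 2, -8, 17, -10, 1
Mean of differences = -1.1250
Numerator Σ(Δz_t−Δz̄)(Δz_{t+1}−Δz̄) = -685.1406
Denominator Σ(Δz_t−Δz̄)² = 1040.8750
r_1(Δz) = -685.1406 / 1040.8750 = -0.658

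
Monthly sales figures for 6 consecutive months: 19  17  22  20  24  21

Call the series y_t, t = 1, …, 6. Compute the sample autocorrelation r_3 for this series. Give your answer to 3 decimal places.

Mean ȳ = (19 + 17 + 22 + 20 + 24 + 21)/6 = 20.5000
Deviations from mean: -1.5000, -3.5000, 1.5000, -0.5000, 3.5000, 0.5000
Σ(y_t−ȳ)(y_{t+3}−ȳ) = (0.7500) + (-12.2500) + (0.7500) = -10.7500
Denominator Σ(y_t−ȳ)² = 29.5000
r_3 = -10.7500 / 29.5000 = -0.364

-0.364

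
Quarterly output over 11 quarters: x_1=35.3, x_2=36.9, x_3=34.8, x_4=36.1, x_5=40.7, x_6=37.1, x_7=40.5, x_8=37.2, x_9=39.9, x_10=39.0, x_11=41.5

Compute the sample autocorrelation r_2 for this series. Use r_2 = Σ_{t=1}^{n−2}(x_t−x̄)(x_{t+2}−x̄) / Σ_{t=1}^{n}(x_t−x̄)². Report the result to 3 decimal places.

Mean x̄ = (35.3 + 36.9 + 34.8 + 36.1 + 40.7 + 37.1 + 40.5 + 37.2 + 39.9 + 39.0 + 41.5)/11 = 38.0909
Numerator Σ_{t=1}^{9}(x_t−x̄)(x_{t+2}−x̄) = 21.8262
Denominator Σ(x_t−x̄)² = 54.1091
r_2 = 21.8262 / 54.1091 = 0.403

0.403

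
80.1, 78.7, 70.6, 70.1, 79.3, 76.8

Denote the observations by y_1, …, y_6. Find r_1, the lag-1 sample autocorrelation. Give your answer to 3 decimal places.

0.112

Mean ȳ = (80.1 + 78.7 + 70.6 + 70.1 + 79.3 + 76.8)/6 = 75.9333
Σ(y_t−ȳ)(y_{t+1}−ȳ) = (11.5278) + (-14.7556) + (31.1111) + (-19.6389) + (2.9178) = 11.1622
Denominator Σ(y_t−ȳ)² = 99.5733
r_1 = 11.1622 / 99.5733 = 0.112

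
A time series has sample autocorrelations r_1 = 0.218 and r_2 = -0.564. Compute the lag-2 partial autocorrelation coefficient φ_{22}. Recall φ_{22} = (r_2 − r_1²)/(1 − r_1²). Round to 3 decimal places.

-0.642

φ_{22} = (r_2 − r_1²) / (1 − r_1²)
r_1² = (0.218)² = 0.047524
Numerator = -0.564 − 0.0475 = -0.6115; denominator = 1 − 0.0475 = 0.9525
φ_{22} = -0.6115 / 0.9525 = -0.642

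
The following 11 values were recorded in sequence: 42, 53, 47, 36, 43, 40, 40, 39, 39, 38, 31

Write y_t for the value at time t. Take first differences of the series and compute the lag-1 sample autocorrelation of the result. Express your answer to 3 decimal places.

First differences Δy: 11, -6, -11, 7, -3, 0, -1, 0, -1, -7
Mean of differences = -1.1000
Numerator Σ(Δy_t−Δȳ)(Δy_{t+1}−Δȳ) = -108.7100
Denominator Σ(Δy_t−Δȳ)² = 374.9000
r_1(Δy) = -108.7100 / 374.9000 = -0.290

-0.290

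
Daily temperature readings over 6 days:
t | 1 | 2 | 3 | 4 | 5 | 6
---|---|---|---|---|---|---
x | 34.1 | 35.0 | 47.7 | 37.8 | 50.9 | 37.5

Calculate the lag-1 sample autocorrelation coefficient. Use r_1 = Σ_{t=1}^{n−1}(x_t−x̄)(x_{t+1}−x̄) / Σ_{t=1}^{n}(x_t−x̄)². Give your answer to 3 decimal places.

-0.336

Mean x̄ = (34.1 + 35.0 + 47.7 + 37.8 + 50.9 + 37.5)/6 = 40.5000
Deviations from mean: -6.4000, -5.5000, 7.2000, -2.7000, 10.4000, -3.0000
Numerator Σ_{t=1}^{5}(x_t−x̄)(x_{t+1}−x̄) = -83.1200
Denominator Σ(x_t−x̄)² = 247.5000
r_1 = -83.1200 / 247.5000 = -0.336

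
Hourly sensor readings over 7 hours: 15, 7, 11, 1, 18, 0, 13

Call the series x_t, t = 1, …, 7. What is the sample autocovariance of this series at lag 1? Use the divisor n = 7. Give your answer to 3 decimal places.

-31.257

Mean x̄ = (15 + 7 + 11 + 1 + 18 + 0 + 13)/7 = 9.2857
Deviations: 5.7143, -2.2857, 1.7143, -8.2857, 8.7143, -9.2857, 3.7143
Σ_{t=1}^{6}(x_t−x̄)(x_{t+1}−x̄) = -218.7959
γ_1 = -218.7959 / 7 = -31.257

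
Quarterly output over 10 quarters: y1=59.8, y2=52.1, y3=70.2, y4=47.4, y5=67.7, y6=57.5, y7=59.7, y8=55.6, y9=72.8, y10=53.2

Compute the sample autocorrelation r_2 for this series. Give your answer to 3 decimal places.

0.390

Mean ȳ = (59.8 + 52.1 + 70.2 + 47.4 + 67.7 + 57.5 + 59.7 + 55.6 + 72.8 + 53.2)/10 = 59.6000
Numerator Σ_{t=1}^{8}(y_t−ȳ)(y_{t+2}−ȳ) = 241.2300
Denominator Σ(y_t−ȳ)² = 618.7200
r_2 = 241.2300 / 618.7200 = 0.390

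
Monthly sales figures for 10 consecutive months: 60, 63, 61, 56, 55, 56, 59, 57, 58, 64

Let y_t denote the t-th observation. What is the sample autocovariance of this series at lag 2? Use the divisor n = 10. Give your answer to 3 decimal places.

Mean ȳ = (60 + 63 + 61 + 56 + 55 + 56 + 59 + 57 + 58 + 64)/10 = 58.9000
Σ_{t=1}^{8}(y_t−ȳ)(y_{t+2}−ȳ) = -14.0200
γ_2 = -14.0200 / 10 = -1.402

-1.402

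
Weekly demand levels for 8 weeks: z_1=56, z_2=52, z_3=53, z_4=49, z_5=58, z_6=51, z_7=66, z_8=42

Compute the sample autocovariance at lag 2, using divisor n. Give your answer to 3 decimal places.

12.387

Mean z̄ = (56 + 52 + 53 + 49 + 58 + 51 + 66 + 42)/8 = 53.3750
Σ_{t=1}^{6}(z_t−z̄)(z_{t+2}−z̄) = 99.0938
γ_2 = 99.0938 / 8 = 12.387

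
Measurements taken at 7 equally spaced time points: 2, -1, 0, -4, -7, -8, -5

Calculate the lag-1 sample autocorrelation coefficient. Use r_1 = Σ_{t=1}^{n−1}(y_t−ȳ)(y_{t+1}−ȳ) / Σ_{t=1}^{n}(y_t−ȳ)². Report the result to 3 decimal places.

0.545

Mean ȳ = (2 − 1 + 0 − 4 − 7 − 8 − 5)/7 = -3.2857
Numerator Σ_{t=1}^{6}(y_t−ȳ)(y_{t+1}−ȳ) = 45.4898
Denominator Σ(y_t−ȳ)² = 83.4286
r_1 = 45.4898 / 83.4286 = 0.545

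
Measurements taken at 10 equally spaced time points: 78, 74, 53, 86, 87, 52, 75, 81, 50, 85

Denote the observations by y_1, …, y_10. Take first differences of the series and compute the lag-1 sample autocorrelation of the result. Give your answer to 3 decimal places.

-0.459

First differences Δy: -4, -21, 33, 1, -35, 23, 6, -31, 35
Mean of differences = 0.7778
Numerator Σ(Δy_t−Δȳ)(Δy_{t+1}−Δȳ) = -2530.9383
Denominator Σ(Δy_t−Δȳ)² = 5517.5556
r_1(Δy) = -2530.9383 / 5517.5556 = -0.459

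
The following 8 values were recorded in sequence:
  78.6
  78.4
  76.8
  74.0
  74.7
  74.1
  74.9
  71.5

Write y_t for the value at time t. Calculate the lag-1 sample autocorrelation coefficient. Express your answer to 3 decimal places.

0.401

Mean ȳ = (78.6 + 78.4 + 76.8 + 74.0 + 74.7 + 74.1 + 74.9 + 71.5)/8 = 75.3750
Deviations from mean: 3.2250, 3.0250, 1.4250, -1.3750, -0.6750, -1.2750, -0.4750, -3.8750
Σ(y_t−ȳ)(y_{t+1}−ȳ) = (9.7556) + (4.3106) + (-1.9594) + (0.9281) + (0.8606) + (0.6056) + (1.8406) = 16.3419
Denominator Σ(y_t−ȳ)² = 40.7950
r_1 = 16.3419 / 40.7950 = 0.401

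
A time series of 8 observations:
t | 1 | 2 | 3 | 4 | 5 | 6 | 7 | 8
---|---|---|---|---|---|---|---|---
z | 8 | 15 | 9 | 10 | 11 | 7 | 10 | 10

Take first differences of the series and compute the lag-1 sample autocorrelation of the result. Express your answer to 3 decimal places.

-0.553

First differences Δz: 7, -6, 1, 1, -4, 3, 0
Mean of differences = 0.2857
Numerator Σ(Δz_t−Δz̄)(Δz_{t+1}−Δz̄) = -61.6531
Denominator Σ(Δz_t−Δz̄)² = 111.4286
r_1(Δz) = -61.6531 / 111.4286 = -0.553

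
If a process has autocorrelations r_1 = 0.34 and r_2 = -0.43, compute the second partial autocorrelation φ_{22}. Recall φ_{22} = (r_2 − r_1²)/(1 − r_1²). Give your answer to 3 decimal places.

-0.617

φ_{22} = (r_2 − r_1²) / (1 − r_1²)
r_1² = (0.34)² = 0.1156
Numerator = -0.43 − 0.1156 = -0.5456; denominator = 1 − 0.1156 = 0.8844
φ_{22} = -0.5456 / 0.8844 = -0.617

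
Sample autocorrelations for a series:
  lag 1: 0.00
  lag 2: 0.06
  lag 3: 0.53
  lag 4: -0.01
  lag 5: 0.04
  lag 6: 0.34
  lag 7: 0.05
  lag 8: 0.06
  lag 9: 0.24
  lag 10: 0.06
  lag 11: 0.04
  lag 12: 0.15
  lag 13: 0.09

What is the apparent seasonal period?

The largest autocorrelation is r_3 = 0.53, with weaker echoes at lags 6 (0.34), 9 (0.24) and 12 (0.15); the remaining lags stay at or below 0.09.
The dominant spike at lag 3 indicates a seasonal period of 3.

3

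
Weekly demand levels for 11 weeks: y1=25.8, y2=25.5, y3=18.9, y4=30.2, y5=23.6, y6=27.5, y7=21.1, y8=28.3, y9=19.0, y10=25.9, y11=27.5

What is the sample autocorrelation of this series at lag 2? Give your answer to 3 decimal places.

0.304

Mean ȳ = (25.8 + 25.5 + 18.9 + 30.2 + 23.6 + 27.5 + 21.1 + 28.3 + 19.0 + 25.9 + 27.5)/11 = 24.8455
Numerator Σ_{t=1}^{9}(y_t−ȳ)(y_{t+2}−ȳ) = 43.3031
Denominator Σ(y_t−ȳ)² = 142.2473
r_2 = 43.3031 / 142.2473 = 0.304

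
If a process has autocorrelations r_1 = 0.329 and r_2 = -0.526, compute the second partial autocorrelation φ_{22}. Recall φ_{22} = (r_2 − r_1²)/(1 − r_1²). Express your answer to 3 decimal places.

-0.711

φ_{22} = (r_2 − r_1²) / (1 − r_1²)
r_1² = (0.329)² = 0.108241
Numerator = -0.526 − 0.1082 = -0.6342; denominator = 1 − 0.1082 = 0.8918
φ_{22} = -0.6342 / 0.8918 = -0.711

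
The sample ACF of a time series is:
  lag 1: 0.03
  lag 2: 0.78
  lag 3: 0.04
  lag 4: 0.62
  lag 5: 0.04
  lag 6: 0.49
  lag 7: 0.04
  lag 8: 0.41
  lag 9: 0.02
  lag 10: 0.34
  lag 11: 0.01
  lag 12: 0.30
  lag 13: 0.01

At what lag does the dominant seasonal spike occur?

The largest autocorrelation is r_2 = 0.78, with weaker echoes at lags 4 (0.62), 6 (0.49), 8 (0.41), 10 (0.34) and 12 (0.30); the remaining lags stay at or below 0.04.
The dominant spike at lag 2 indicates a seasonal period of 2.

2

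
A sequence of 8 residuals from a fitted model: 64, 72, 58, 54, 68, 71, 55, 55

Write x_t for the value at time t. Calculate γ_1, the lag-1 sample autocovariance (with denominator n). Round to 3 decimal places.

0.404

Mean x̄ = (64 + 72 + 58 + 54 + 68 + 71 + 55 + 55)/8 = 62.1250
Σ_{t=1}^{7}(x_t−x̄)(x_{t+1}−x̄) = 3.2344
γ_1 = 3.2344 / 8 = 0.404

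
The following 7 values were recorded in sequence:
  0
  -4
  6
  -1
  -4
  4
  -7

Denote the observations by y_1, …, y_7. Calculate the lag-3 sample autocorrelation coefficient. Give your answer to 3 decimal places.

Mean ȳ = (0 − 4 + 6 − 1 − 4 + 4 − 7)/7 = -0.8571
Deviations from mean: 0.8571, -3.1429, 6.8571, -0.1429, -3.1429, 4.8571, -6.1429
Numerator Σ_{t=1}^{4}(y_t−ȳ)(y_{t+3}−ȳ) = 43.9388
Denominator Σ(y_t−ȳ)² = 128.8571
r_3 = 43.9388 / 128.8571 = 0.341

0.341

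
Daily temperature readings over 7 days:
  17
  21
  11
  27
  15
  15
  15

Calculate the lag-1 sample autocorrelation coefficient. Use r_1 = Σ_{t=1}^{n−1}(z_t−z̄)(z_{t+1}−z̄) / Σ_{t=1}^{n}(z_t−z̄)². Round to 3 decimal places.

Mean z̄ = (17 + 21 + 11 + 27 + 15 + 15 + 15)/7 = 17.2857
Deviations from mean: -0.2857, 3.7143, -6.2857, 9.7143, -2.2857, -2.2857, -2.2857
Σ(z_t−z̄)(z_{t+1}−z̄) = (-1.0612) + (-23.3469) + (-61.0612) + (-22.2041) + (5.2245) + (5.2245) = -97.2245
Denominator Σ(z_t−z̄)² = 163.4286
r_1 = -97.2245 / 163.4286 = -0.595

-0.595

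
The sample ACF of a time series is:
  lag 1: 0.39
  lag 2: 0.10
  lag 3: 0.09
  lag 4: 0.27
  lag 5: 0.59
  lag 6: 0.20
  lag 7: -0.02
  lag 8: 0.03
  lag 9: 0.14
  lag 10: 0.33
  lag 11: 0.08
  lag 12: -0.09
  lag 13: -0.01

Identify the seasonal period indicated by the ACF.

5

The largest autocorrelation is r_5 = 0.59; the remaining lags stay at or below 0.39. The elevated value at lag 1 (0.39), dropping to 0.10 at lag 2, reflects decaying short-term dependence rather than seasonality.
The dominant spike at lag 5 indicates a seasonal period of 5.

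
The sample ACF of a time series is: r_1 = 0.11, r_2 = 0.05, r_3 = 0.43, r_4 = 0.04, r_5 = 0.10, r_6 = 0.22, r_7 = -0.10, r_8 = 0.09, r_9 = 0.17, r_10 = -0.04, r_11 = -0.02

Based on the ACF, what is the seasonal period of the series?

3

The largest autocorrelation is r_3 = 0.43, with weaker echoes at lags 6 (0.22) and 9 (0.17); the remaining lags stay at or below 0.11.
The dominant spike at lag 3 indicates a seasonal period of 3.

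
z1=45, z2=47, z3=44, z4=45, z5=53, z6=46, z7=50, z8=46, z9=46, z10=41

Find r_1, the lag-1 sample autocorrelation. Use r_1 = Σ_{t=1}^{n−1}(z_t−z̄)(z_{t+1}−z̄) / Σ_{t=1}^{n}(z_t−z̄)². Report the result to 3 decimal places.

Mean z̄ = (45 + 47 + 44 + 45 + 53 + 46 + 50 + 46 + 46 + 41)/10 = 46.3000
Numerator Σ_{t=1}^{9}(z_t−z̄)(z_{t+1}−z̄) = -10.7900
Denominator Σ(z_t−z̄)² = 96.1000
r_1 = -10.7900 / 96.1000 = -0.112

-0.112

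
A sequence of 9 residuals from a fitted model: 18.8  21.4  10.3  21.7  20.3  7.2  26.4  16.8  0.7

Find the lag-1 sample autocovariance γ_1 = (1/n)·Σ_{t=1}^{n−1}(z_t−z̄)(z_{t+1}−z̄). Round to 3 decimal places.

Mean z̄ = (18.8 + 21.4 + 10.3 + 21.7 + 20.3 + 7.2 + 26.4 + 16.8 + 0.7)/9 = 15.9556
Σ_{t=1}^{8}(z_t−z̄)(z_{t+1}−z̄) = -156.3842
γ_1 = -156.3842 / 9 = -17.376

-17.376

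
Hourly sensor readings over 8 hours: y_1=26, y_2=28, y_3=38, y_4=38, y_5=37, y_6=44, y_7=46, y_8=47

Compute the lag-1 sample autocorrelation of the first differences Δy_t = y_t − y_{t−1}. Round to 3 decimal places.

First differences Δy: 2, 10, 0, -1, 7, 2, 1
Mean of differences = 3.0000
Numerator Σ(Δy_t−Δȳ)(Δy_{t+1}−Δȳ) = -34.0000
Denominator Σ(Δy_t−Δȳ)² = 96.0000
r_1(Δy) = -34.0000 / 96.0000 = -0.354

-0.354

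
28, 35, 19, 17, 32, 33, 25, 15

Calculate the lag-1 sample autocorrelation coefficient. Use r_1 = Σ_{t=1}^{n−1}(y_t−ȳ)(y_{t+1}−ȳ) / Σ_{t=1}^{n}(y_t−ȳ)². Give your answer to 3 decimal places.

0.029

Mean ȳ = (28 + 35 + 19 + 17 + 32 + 33 + 25 + 15)/8 = 25.5000
Deviations from mean: 2.5000, 9.5000, -6.5000, -8.5000, 6.5000, 7.5000, -0.5000, -10.5000
Σ(y_t−ȳ)(y_{t+1}−ȳ) = (23.7500) + (-61.7500) + (55.2500) + (-55.2500) + (48.7500) + (-3.7500) + (5.2500) = 12.2500
Denominator Σ(y_t−ȳ)² = 420.0000
r_1 = 12.2500 / 420.0000 = 0.029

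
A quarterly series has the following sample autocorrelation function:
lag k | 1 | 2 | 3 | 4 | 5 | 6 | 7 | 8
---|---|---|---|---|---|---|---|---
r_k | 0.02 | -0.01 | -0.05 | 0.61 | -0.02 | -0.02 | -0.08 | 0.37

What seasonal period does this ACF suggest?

4

The largest autocorrelation is r_4 = 0.61, with a weaker echo at lag 8 (0.37); the remaining lags stay at or below 0.02.
The dominant spike at lag 4 indicates a seasonal period of 4.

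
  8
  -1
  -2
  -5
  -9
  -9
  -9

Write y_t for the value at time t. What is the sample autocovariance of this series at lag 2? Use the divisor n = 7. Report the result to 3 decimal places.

Mean ȳ = (8 − 1 − 2 − 5 − 9 − 9 − 9)/7 = -3.8571
Σ_{t=1}^{5}(y_t−ȳ)(y_{t+2}−ȳ) = 41.5306
γ_2 = 41.5306 / 7 = 5.933

5.933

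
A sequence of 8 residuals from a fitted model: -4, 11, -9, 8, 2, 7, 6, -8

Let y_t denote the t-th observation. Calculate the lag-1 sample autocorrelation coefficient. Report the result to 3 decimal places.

-0.566

Mean ȳ = (-4 + 11 − 9 + 8 + 2 + 7 + 6 − 8)/8 = 1.6250
Deviations from mean: -5.6250, 9.3750, -10.6250, 6.3750, 0.3750, 5.3750, 4.3750, -9.6250
Numerator Σ_{t=1}^{7}(y_t−ȳ)(y_{t+1}−ȳ) = -234.2656
Denominator Σ(y_t−ȳ)² = 413.8750
r_1 = -234.2656 / 413.8750 = -0.566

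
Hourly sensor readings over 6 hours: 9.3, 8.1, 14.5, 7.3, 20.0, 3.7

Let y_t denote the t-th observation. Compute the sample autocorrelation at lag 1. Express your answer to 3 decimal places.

Mean ȳ = (9.3 + 8.1 + 14.5 + 7.3 + 20.0 + 3.7)/6 = 10.4833
Numerator Σ_{t=1}^{5}(y_t−ȳ)(y_{t+1}−ȳ) = -114.3886
Denominator Σ(y_t−ȳ)² = 169.9283
r_1 = -114.3886 / 169.9283 = -0.673

-0.673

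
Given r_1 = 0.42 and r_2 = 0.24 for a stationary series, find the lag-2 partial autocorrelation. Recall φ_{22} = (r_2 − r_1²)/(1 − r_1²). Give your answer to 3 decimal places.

0.077

φ_{22} = (r_2 − r_1²) / (1 − r_1²)
r_1² = (0.42)² = 0.1764
Numerator = 0.24 − 0.1764 = 0.0636; denominator = 1 − 0.1764 = 0.8236
φ_{22} = 0.0636 / 0.8236 = 0.077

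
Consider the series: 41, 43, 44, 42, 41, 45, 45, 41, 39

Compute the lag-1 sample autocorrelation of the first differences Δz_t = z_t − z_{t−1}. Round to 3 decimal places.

0.120

First differences Δz: 2, 1, -2, -1, 4, 0, -4, -2
Mean of differences = -0.2500
Numerator Σ(Δz_t−Δz̄)(Δz_{t+1}−Δz̄) = 5.4375
Denominator Σ(Δz_t−Δz̄)² = 45.5000
r_1(Δz) = 5.4375 / 45.5000 = 0.120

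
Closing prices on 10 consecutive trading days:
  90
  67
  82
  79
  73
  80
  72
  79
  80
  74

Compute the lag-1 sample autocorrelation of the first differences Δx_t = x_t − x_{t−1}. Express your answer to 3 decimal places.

-0.521

First differences Δx: -23, 15, -3, -6, 7, -8, 7, 1, -6
Mean of differences = -1.7778
Numerator Σ(Δx_t−Δx̄)(Δx_{t+1}−Δx̄) = -505.0494
Denominator Σ(Δx_t−Δx̄)² = 969.5556
r_1(Δx) = -505.0494 / 969.5556 = -0.521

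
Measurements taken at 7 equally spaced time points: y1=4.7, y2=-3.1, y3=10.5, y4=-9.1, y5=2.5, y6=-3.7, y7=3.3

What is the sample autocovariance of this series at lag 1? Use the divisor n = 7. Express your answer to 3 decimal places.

-26.471

Mean ȳ = (4.7 − 3.1 + 10.5 − 9.1 + 2.5 − 3.7 + 3.3)/7 = 0.7286
Deviations: 3.9714, -3.8286, 9.7714, -9.8286, 1.7714, -4.4286, 2.5714
Σ_{t=1}^{6}(y_t−ȳ)(y_{t+1}−ȳ) = -185.2980
γ_1 = -185.2980 / 7 = -26.471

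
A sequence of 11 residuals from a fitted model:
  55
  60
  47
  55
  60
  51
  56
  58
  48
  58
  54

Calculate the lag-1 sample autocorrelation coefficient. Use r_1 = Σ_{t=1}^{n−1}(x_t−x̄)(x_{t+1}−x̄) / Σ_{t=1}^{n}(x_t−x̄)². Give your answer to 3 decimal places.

Mean x̄ = (55 + 60 + 47 + 55 + 60 + 51 + 56 + 58 + 48 + 58 + 54)/11 = 54.7273
Numerator Σ_{t=1}^{10}(x_t−x̄)(x_{t+1}−x̄) = -106.6198
Denominator Σ(x_t−x̄)² = 198.1818
r_1 = -106.6198 / 198.1818 = -0.538

-0.538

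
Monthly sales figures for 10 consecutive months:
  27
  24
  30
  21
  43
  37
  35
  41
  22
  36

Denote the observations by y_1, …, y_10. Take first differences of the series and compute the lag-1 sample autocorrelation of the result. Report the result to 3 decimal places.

First differences Δy: -3, 6, -9, 22, -6, -2, 6, -19, 14
Mean of differences = 1.0000
Numerator Σ(Δy_t−Δȳ)(Δy_{t+1}−Δȳ) = -781.0000
Denominator Σ(Δy_t−Δȳ)² = 1234.0000
r_1(Δy) = -781.0000 / 1234.0000 = -0.633

-0.633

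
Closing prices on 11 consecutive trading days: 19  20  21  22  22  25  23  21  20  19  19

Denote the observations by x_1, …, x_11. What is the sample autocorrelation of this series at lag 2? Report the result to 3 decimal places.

0.139

Mean x̄ = (19 + 20 + 21 + 22 + 22 + 25 + 23 + 21 + 20 + 19 + 19)/11 = 21.0000
Numerator Σ_{t=1}^{9}(x_t−x̄)(x_{t+2}−x̄) = 5.0000
Denominator Σ(x_t−x̄)² = 36.0000
r_2 = 5.0000 / 36.0000 = 0.139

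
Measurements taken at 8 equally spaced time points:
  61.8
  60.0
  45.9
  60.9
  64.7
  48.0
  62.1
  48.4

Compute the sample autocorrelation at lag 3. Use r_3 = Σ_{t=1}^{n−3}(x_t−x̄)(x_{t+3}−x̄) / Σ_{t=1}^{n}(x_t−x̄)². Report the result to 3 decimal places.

Mean x̄ = (61.8 + 60.0 + 45.9 + 60.9 + 64.7 + 48.0 + 62.1 + 48.4)/8 = 56.4750
Deviations from mean: 5.3250, 3.5250, -10.5750, 4.4250, 8.2250, -8.4750, 5.6250, -8.0750
Σ(x_t−x̄)(x_{t+3}−x̄) = (23.5631) + (28.9931) + (89.6231) + (24.8906) + (-66.4169) = 100.6531
Denominator Σ(x_t−x̄)² = 408.5150
r_3 = 100.6531 / 408.5150 = 0.246

0.246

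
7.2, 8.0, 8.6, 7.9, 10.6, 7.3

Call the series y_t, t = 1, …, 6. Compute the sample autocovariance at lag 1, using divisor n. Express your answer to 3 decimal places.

Mean ȳ = (7.2 + 8.0 + 8.6 + 7.9 + 10.6 + 7.3)/6 = 8.2667
Σ_{t=1}^{5}(y_t−ȳ)(y_{t+1}−ȳ) = -3.0378
γ_1 = -3.0378 / 6 = -0.506

-0.506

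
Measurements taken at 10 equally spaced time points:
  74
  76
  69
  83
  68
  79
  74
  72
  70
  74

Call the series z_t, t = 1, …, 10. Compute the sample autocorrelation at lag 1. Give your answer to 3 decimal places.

Mean z̄ = (74 + 76 + 69 + 83 + 68 + 79 + 74 + 72 + 70 + 74)/10 = 73.9000
Numerator Σ_{t=1}^{9}(z_t−z̄)(z_{t+1}−z̄) = -131.1100
Denominator Σ(z_t−z̄)² = 190.9000
r_1 = -131.1100 / 190.9000 = -0.687

-0.687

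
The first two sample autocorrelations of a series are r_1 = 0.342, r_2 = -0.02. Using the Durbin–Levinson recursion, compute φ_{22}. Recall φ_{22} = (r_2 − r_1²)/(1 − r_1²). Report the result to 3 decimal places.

-0.155

φ_{22} = (r_2 − r_1²) / (1 − r_1²)
r_1² = (0.342)² = 0.116964
Numerator = -0.02 − 0.1170 = -0.1370; denominator = 1 − 0.1170 = 0.8830
φ_{22} = -0.1370 / 0.8830 = -0.155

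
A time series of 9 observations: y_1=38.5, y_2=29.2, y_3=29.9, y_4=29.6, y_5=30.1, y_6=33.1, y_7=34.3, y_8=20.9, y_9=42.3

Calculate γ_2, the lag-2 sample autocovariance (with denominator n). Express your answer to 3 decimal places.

Mean ȳ = (38.5 + 29.2 + 29.9 + 29.6 + 30.1 + 33.1 + 34.3 + 20.9 + 42.3)/9 = 31.9889
Σ_{t=1}^{7}(y_t−ȳ)(y_{t+2}−ȳ) = 1.4964
γ_2 = 1.4964 / 9 = 0.166

0.166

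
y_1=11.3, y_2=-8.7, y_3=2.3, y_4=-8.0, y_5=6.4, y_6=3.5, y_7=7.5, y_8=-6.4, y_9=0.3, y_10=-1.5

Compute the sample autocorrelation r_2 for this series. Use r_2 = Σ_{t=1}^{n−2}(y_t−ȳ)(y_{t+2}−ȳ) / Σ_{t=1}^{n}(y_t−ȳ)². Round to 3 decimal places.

Mean ȳ = (11.3 − 8.7 + 2.3 − 8.0 + 6.4 + 3.5 + 7.5 − 6.4 + 0.3 − 1.5)/10 = 0.6700
Numerator Σ_{t=1}^{8}(y_t−ȳ)(y_{t+2}−ȳ) = 115.3112
Denominator Σ(y_t−ȳ)² = 420.9410
r_2 = 115.3112 / 420.9410 = 0.274

0.274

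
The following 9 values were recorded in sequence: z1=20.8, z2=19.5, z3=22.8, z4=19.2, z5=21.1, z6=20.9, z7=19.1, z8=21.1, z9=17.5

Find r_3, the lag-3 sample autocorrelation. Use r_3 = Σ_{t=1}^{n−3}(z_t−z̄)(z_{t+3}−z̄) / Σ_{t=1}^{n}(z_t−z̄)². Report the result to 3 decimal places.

0.031

Mean z̄ = (20.8 + 19.5 + 22.8 + 19.2 + 21.1 + 20.9 + 19.1 + 21.1 + 17.5)/9 = 20.2222
Σ(z_t−z̄)(z_{t+3}−z̄) = (-0.5906) + (-0.6340) + (1.7472) + (1.1472) + (0.7705) + (-1.8451) = 0.5952
Denominator Σ(z_t−z̄)² = 19.2156
r_3 = 0.5952 / 19.2156 = 0.031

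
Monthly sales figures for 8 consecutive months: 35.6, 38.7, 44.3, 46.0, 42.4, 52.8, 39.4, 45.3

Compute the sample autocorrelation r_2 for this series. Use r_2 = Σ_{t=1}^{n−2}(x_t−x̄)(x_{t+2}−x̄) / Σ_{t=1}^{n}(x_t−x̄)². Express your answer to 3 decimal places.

0.151

Mean x̄ = (35.6 + 38.7 + 44.3 + 46.0 + 42.4 + 52.8 + 39.4 + 45.3)/8 = 43.0625
Σ(x_t−x̄)(x_{t+2}−x̄) = (-9.2348) + (-12.8148) + (-0.8198) + (28.6039) + (2.4264) + (21.7877) = 29.9484
Denominator Σ(x_t−x̄)² = 198.5588
r_2 = 29.9484 / 198.5588 = 0.151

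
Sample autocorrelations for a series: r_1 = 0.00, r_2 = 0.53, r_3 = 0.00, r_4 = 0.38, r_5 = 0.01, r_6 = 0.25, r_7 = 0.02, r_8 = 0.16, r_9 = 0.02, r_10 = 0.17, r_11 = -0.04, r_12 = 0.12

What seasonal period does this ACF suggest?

The largest autocorrelation is r_2 = 0.53, with weaker echoes at lags 4 (0.38), 6 (0.25), 8 (0.16) and 10 (0.17); the remaining lags stay at or below 0.12.
The dominant spike at lag 2 indicates a seasonal period of 2.

2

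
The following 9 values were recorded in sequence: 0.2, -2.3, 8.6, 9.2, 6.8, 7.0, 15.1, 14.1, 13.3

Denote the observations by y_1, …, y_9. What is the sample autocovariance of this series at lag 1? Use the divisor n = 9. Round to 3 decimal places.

Mean ȳ = (0.2 − 2.3 + 8.6 + 9.2 + 6.8 + 7.0 + 15.1 + 14.1 + 13.3)/9 = 8.0000
Σ_{t=1}^{8}(y_t−ȳ)(y_{t+1}−ȳ) = 143.1800
γ_1 = 143.1800 / 9 = 15.909

15.909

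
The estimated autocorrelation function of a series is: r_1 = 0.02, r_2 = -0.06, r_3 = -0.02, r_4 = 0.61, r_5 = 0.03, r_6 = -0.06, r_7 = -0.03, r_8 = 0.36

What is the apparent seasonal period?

The largest autocorrelation is r_4 = 0.61, with a weaker echo at lag 8 (0.36); the remaining lags stay at or below 0.03.
The dominant spike at lag 4 indicates a seasonal period of 4.

4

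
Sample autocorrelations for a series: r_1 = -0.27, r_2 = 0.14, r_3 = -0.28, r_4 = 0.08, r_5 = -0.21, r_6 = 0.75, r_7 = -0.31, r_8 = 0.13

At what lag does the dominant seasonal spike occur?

The largest autocorrelation is r_6 = 0.75; the remaining lags stay at or below 0.14.
The dominant spike at lag 6 indicates a seasonal period of 6.

6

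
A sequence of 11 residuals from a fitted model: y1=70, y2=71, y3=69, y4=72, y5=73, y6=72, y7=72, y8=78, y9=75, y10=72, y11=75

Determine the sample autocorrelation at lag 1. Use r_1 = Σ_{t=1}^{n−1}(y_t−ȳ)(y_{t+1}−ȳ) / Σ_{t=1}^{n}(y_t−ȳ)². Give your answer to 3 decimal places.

0.291

Mean ȳ = (70 + 71 + 69 + 72 + 73 + 72 + 72 + 78 + 75 + 72 + 75)/11 = 72.6364
Numerator Σ_{t=1}^{10}(y_t−ȳ)(y_{t+1}−ȳ) = 18.7769
Denominator Σ(y_t−ȳ)² = 64.5455
r_1 = 18.7769 / 64.5455 = 0.291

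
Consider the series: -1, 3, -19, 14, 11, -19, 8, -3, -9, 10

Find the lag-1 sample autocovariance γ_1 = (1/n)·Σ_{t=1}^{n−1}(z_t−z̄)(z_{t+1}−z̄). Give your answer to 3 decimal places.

-62.725

Mean z̄ = (-1 + 3 − 19 + 14 + 11 − 19 + 8 − 3 − 9 + 10)/10 = -0.5000
Σ_{t=1}^{9}(z_t−z̄)(z_{t+1}−z̄) = -627.2500
γ_1 = -627.2500 / 10 = -62.725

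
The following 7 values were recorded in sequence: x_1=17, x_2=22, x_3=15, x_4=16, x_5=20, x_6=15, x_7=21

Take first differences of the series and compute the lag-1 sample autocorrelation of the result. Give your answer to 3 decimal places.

First differences Δx: 5, -7, 1, 4, -5, 6
Mean of differences = 0.6667
Numerator Σ(Δx_t−Δx̄)(Δx_{t+1}−Δx̄) = -83.7778
Denominator Σ(Δx_t−Δx̄)² = 149.3333
r_1(Δx) = -83.7778 / 149.3333 = -0.561

-0.561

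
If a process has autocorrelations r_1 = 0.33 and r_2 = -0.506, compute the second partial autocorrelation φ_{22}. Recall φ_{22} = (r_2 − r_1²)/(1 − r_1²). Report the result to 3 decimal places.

-0.690

φ_{22} = (r_2 − r_1²) / (1 − r_1²)
r_1² = (0.33)² = 0.1089
Numerator = -0.506 − 0.1089 = -0.6149; denominator = 1 − 0.1089 = 0.8911
φ_{22} = -0.6149 / 0.8911 = -0.690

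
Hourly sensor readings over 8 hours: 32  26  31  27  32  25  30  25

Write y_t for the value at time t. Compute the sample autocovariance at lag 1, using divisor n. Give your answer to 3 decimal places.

Mean ȳ = (32 + 26 + 31 + 27 + 32 + 25 + 30 + 25)/8 = 28.5000
Deviations: 3.5000, -2.5000, 2.5000, -1.5000, 3.5000, -3.5000, 1.5000, -3.5000
Σ_{t=1}^{7}(y_t−ȳ)(y_{t+1}−ȳ) = -46.7500
γ_1 = -46.7500 / 8 = -5.844

-5.844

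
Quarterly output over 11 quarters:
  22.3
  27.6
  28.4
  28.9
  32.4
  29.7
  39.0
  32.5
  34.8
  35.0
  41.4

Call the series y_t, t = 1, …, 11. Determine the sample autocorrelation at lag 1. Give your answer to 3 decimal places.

Mean ȳ = (22.3 + 27.6 + 28.4 + 28.9 + 32.4 + 29.7 + 39.0 + 32.5 + 34.8 + 35.0 + 41.4)/11 = 32.0000
Numerator Σ_{t=1}^{10}(y_t−ȳ)(y_{t+1}−ȳ) = 92.9200
Denominator Σ(y_t−ȳ)² = 295.9200
r_1 = 92.9200 / 295.9200 = 0.314

0.314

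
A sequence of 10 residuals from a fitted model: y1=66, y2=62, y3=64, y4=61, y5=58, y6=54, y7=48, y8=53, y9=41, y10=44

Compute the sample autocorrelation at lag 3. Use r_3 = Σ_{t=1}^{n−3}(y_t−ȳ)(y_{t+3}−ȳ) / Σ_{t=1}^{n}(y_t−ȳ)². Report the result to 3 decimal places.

Mean ȳ = (66 + 62 + 64 + 61 + 58 + 54 + 48 + 53 + 41 + 44)/10 = 55.1000
Numerator Σ_{t=1}^{7}(y_t−ȳ)(y_{t+3}−ȳ) = 120.8700
Denominator Σ(y_t−ȳ)² = 666.9000
r_3 = 120.8700 / 666.9000 = 0.181

0.181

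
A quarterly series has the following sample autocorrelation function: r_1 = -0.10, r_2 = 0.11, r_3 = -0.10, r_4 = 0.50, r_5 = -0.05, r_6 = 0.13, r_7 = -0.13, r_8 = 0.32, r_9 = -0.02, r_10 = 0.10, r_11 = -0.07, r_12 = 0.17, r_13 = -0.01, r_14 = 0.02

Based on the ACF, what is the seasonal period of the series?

4

The largest autocorrelation is r_4 = 0.50, with weaker echoes at lags 8 (0.32) and 12 (0.17); the remaining lags stay at or below 0.13.
The dominant spike at lag 4 indicates a seasonal period of 4.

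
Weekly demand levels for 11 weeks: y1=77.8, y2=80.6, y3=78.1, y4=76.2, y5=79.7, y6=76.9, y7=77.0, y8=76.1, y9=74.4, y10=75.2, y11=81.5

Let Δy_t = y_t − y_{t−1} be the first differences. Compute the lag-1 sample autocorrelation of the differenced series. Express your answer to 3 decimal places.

First differences Δy: 2.8, -2.5, -1.9, 3.5, -2.8, 0.1, -0.9, -1.7, 0.8, 6.3
Mean of differences = 0.3700
Numerator Σ(Δy_t−Δȳ)(Δy_{t+1}−Δȳ) = -11.9989
Denominator Σ(Δy_t−Δȳ)² = 80.4610
r_1(Δy) = -11.9989 / 80.4610 = -0.149

-0.149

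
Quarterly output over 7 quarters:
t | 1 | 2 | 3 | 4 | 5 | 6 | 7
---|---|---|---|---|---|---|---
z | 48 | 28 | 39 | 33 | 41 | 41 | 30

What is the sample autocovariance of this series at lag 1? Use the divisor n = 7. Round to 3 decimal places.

-21.799

Mean z̄ = (48 + 28 + 39 + 33 + 41 + 41 + 30)/7 = 37.1429
Deviations: 10.8571, -9.1429, 1.8571, -4.1429, 3.8571, 3.8571, -7.1429
Σ_{t=1}^{6}(z_t−z̄)(z_{t+1}−z̄) = -152.5918
γ_1 = -152.5918 / 7 = -21.799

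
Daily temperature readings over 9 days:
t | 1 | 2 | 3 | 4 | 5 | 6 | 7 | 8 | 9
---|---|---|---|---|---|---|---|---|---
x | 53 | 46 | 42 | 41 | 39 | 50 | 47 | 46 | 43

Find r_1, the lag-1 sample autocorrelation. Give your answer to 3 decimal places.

0.137

Mean x̄ = (53 + 46 + 42 + 41 + 39 + 50 + 47 + 46 + 43)/9 = 45.2222
Numerator Σ_{t=1}^{8}(x_t−x̄)(x_{t+1}−x̄) = 21.8395
Denominator Σ(x_t−x̄)² = 159.5556
r_1 = 21.8395 / 159.5556 = 0.137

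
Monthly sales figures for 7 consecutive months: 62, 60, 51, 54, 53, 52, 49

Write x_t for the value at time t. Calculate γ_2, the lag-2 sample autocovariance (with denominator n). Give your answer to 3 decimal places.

Mean x̄ = (62 + 60 + 51 + 54 + 53 + 52 + 49)/7 = 54.4286
Deviations: 7.5714, 5.5714, -3.4286, -0.4286, -1.4286, -2.4286, -5.4286
Σ_{t=1}^{5}(x_t−x̄)(x_{t+2}−x̄) = -14.6531
γ_2 = -14.6531 / 7 = -2.093

-2.093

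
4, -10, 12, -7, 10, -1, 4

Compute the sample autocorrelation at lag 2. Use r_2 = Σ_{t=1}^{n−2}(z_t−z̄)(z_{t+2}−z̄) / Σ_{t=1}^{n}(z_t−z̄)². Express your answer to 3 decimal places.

0.625

Mean z̄ = (4 − 10 + 12 − 7 + 10 − 1 + 4)/7 = 1.7143
Deviations from mean: 2.2857, -11.7143, 10.2857, -8.7143, 8.2857, -2.7143, 2.2857
Numerator Σ_{t=1}^{5}(z_t−z̄)(z_{t+2}−z̄) = 253.4082
Denominator Σ(z_t−z̄)² = 405.4286
r_2 = 253.4082 / 405.4286 = 0.625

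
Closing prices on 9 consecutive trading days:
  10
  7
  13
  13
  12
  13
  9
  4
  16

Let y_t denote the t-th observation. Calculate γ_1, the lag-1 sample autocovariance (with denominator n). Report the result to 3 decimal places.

-2.487

Mean ȳ = (10 + 7 + 13 + 13 + 12 + 13 + 9 + 4 + 16)/9 = 10.7778
Σ_{t=1}^{8}(y_t−ȳ)(y_{t+1}−ȳ) = -22.3827
γ_1 = -22.3827 / 9 = -2.487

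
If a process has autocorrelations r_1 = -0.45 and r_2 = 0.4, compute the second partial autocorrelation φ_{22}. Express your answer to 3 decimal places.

φ_{22} = (r_2 − r_1²) / (1 − r_1²)
r_1² = (-0.45)² = 0.2025
Numerator = 0.4 − 0.2025 = 0.1975; denominator = 1 − 0.2025 = 0.7975
φ_{22} = 0.1975 / 0.7975 = 0.248

0.248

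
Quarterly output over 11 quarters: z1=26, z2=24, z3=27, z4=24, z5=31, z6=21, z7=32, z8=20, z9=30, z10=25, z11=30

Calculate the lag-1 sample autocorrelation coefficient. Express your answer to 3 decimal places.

Mean z̄ = (26 + 24 + 27 + 24 + 31 + 21 + 32 + 20 + 30 + 25 + 30)/11 = 26.3636
Numerator Σ_{t=1}^{10}(z_t−z̄)(z_{t+1}−z̄) = -137.1322
Denominator Σ(z_t−z̄)² = 162.5455
r_1 = -137.1322 / 162.5455 = -0.844

-0.844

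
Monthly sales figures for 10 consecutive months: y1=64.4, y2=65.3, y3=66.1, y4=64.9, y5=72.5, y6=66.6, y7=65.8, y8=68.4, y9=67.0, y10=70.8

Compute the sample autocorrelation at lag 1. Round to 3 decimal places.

-0.115

Mean ȳ = (64.4 + 65.3 + 66.1 + 64.9 + 72.5 + 66.6 + 65.8 + 68.4 + 67.0 + 70.8)/10 = 67.1800
Numerator Σ_{t=1}^{9}(y_t−ȳ)(y_{t+1}−ȳ) = -7.2504
Denominator Σ(y_t−ȳ)² = 62.7960
r_1 = -7.2504 / 62.7960 = -0.115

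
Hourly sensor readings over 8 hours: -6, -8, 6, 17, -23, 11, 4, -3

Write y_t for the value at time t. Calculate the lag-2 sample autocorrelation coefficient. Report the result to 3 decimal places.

-0.223

Mean ȳ = (-6 − 8 + 6 + 17 − 23 + 11 + 4 − 3)/8 = -0.2500
Deviations from mean: -5.7500, -7.7500, 6.2500, 17.2500, -22.7500, 11.2500, 4.2500, -2.7500
Σ(y_t−ȳ)(y_{t+2}−ȳ) = (-35.9375) + (-133.6875) + (-142.1875) + (194.0625) + (-96.6875) + (-30.9375) = -245.3750
Denominator Σ(y_t−ȳ)² = 1099.5000
r_2 = -245.3750 / 1099.5000 = -0.223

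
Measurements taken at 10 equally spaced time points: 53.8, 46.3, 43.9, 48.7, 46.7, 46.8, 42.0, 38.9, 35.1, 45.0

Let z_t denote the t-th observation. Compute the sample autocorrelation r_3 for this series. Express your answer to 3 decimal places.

-0.023

Mean z̄ = (53.8 + 46.3 + 43.9 + 48.7 + 46.7 + 46.8 + 42.0 + 38.9 + 35.1 + 45.0)/10 = 44.7200
Numerator Σ_{t=1}^{7}(z_t−z̄)(z_{t+3}−z̄) = -5.5592
Denominator Σ(z_t−z̄)² = 243.5960
r_3 = -5.5592 / 243.5960 = -0.023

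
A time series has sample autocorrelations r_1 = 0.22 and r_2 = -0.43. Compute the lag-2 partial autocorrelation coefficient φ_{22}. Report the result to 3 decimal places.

φ_{22} = (r_2 − r_1²) / (1 − r_1²)
r_1² = (0.22)² = 0.0484
Numerator = -0.43 − 0.0484 = -0.4784; denominator = 1 − 0.0484 = 0.9516
φ_{22} = -0.4784 / 0.9516 = -0.503

-0.503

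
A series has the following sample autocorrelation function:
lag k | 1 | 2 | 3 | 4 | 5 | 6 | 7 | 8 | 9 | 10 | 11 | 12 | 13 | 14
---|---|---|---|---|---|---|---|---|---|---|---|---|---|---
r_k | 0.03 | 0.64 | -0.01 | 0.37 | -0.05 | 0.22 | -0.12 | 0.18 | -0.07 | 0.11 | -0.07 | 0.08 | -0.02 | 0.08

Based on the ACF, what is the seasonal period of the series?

2

The largest autocorrelation is r_2 = 0.64, with weaker echoes at lags 4 (0.37), 6 (0.22) and 8 (0.18); the remaining lags stay at or below 0.11.
The dominant spike at lag 2 indicates a seasonal period of 2.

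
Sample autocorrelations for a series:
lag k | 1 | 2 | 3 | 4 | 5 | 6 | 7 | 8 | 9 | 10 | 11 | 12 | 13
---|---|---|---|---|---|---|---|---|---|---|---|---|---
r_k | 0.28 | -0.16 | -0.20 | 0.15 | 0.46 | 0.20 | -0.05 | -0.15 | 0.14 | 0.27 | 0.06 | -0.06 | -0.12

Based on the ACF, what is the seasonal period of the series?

The largest autocorrelation is r_5 = 0.46; the remaining lags stay at or below 0.28.
The dominant spike at lag 5 indicates a seasonal period of 5.

5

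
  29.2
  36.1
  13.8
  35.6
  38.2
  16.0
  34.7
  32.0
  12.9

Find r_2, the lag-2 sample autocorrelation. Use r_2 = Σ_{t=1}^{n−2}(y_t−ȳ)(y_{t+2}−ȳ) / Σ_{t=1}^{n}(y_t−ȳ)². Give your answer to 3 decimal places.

-0.317

Mean ȳ = (29.2 + 36.1 + 13.8 + 35.6 + 38.2 + 16.0 + 34.7 + 32.0 + 12.9)/9 = 27.6111
Numerator Σ_{t=1}^{7}(y_t−ȳ)(y_{t+2}−ȳ) = -273.3136
Denominator Σ(y_t−ȳ)² = 862.0289
r_2 = -273.3136 / 862.0289 = -0.317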